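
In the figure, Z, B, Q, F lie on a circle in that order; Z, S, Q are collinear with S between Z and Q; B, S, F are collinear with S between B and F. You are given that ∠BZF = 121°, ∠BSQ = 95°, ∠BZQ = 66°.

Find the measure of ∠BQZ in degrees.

1. ∠BQF = 59°  [cyclic ZBQF, opposite ∠Z+∠Q]
2. ∠BFQ = 66°  [same arc BQ]
3. ∠FBQ = 55°  [△BQF]
4. ∠BQZ = 30°  [△BSQ]

∠BQZ = 30°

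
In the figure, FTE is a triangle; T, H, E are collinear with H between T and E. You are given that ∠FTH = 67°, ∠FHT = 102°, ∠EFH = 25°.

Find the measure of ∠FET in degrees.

1. ∠EHF = 78°  [linear pair at H on TE]
2. ∠FEH = 77°  [△FHE]
3. ∠FET = 77°  [H on ray ET]

∠FET = 77°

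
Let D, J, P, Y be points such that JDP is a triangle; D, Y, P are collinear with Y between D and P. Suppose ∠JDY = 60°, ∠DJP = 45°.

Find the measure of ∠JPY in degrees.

∠JPY = 75°

1. ∠JDP = 60°  [Y on ray DP]
2. ∠DPJ = 75°  [△JDP]
3. ∠JPY = 75°  [Y on ray PD]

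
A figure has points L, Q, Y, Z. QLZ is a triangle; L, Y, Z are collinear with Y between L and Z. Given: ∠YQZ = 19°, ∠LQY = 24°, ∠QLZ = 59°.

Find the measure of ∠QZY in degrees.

1. ∠QLY = 59°  [Y on ray LZ]
2. ∠LYQ = 97°  [△QLY]
3. ∠QYZ = 83°  [linear pair at Y on LZ]
4. ∠QZY = 78°  [△QYZ]

∠QZY = 78°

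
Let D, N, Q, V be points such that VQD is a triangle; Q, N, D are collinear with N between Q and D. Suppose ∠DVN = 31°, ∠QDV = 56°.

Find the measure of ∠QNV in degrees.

∠QNV = 87°

1. ∠NDV = 56°  [N on ray DQ]
2. ∠DNV = 93°  [△VND]
3. ∠QNV = 87°  [linear pair at N on QD]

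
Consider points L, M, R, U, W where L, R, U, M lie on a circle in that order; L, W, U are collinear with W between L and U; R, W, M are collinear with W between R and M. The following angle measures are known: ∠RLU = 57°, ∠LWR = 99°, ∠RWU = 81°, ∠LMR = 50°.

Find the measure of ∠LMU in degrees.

1. ∠RMU = 57°  [same arc RU]
2. ∠MWU = 99°  [vertical angles at W]
3. ∠LWM = 81°  [vertical angles at W]
4. ∠MLU = 49°  [△LWM]
5. ∠LUM = 24°  [△UWM]
6. ∠LMU = 107°  [△LUM]

∠LMU = 107°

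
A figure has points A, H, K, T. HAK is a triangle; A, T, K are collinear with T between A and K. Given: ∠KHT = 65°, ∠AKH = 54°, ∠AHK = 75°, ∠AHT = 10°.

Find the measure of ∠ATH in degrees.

∠ATH = 119°

1. ∠HAK = 51°  [△HAK]
2. ∠HAT = 51°  [T on ray AK]
3. ∠ATH = 119°  [△HAT]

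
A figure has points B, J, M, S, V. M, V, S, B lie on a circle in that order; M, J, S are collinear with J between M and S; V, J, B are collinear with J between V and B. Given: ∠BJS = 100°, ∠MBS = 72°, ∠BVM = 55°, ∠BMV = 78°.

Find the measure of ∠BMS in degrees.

1. ∠BJM = 80°  [linear pair at J on MS]
2. ∠MBV = 47°  [△MVB]
3. ∠BMS = 53°  [△MJB]

∠BMS = 53°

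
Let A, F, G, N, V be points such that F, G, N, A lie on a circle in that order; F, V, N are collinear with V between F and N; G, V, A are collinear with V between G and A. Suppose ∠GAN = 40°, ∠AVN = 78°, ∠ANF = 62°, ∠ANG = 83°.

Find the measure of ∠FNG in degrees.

1. ∠AGN = 57°  [△GNA]
2. ∠FVG = 78°  [vertical angles at V]
3. ∠GVN = 102°  [linear pair at V on FN]
4. ∠FNG = 21°  [△GVN]

∠FNG = 21°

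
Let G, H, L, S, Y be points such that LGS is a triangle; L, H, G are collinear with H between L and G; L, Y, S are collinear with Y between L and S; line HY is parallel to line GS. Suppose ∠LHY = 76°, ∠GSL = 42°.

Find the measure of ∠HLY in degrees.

1. ∠LGS = 76°  [HY∥GS, corresponding at H]
2. ∠GLS = 62°  [△LGS]
3. ∠HLY = 62°  [H on LG, Y on LS]

∠HLY = 62°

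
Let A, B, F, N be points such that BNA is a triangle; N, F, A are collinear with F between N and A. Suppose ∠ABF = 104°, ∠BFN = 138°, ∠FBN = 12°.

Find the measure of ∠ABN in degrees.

1. ∠BNF = 30°  [△BNF]
2. ∠AFB = 42°  [linear pair at F on NA]
3. ∠ANB = 30°  [F on ray NA]
4. ∠BAF = 34°  [△BFA]
5. ∠BAN = 34°  [F on ray AN]
6. ∠ABN = 116°  [△BNA]

∠ABN = 116°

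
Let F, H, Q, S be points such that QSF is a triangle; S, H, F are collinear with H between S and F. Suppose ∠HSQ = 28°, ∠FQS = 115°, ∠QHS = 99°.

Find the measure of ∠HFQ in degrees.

1. ∠FSQ = 28°  [H on ray SF]
2. ∠QFS = 37°  [△QSF]
3. ∠HFQ = 37°  [H on ray FS]

∠HFQ = 37°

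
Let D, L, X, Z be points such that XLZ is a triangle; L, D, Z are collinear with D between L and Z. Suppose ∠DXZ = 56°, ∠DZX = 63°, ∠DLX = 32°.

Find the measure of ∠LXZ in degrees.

1. ∠LZX = 63°  [D on ray ZL]
2. ∠XLZ = 32°  [D on ray LZ]
3. ∠LXZ = 85°  [△XLZ]

∠LXZ = 85°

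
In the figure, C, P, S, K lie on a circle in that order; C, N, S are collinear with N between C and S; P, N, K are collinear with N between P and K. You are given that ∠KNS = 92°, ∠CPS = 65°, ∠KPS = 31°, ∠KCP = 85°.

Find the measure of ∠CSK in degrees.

1. ∠CKS = 115°  [cyclic CPSK, opposite ∠P+∠K]
2. ∠KCS = 31°  [same arc SK]
3. ∠CSK = 34°  [△CSK]

∠CSK = 34°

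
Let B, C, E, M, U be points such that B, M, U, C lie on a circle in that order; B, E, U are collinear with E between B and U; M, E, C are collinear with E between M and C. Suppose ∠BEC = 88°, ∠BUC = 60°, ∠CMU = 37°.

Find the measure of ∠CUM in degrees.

1. ∠CEU = 92°  [linear pair at E on BU]
2. ∠MCU = 28°  [△UEC]
3. ∠CUM = 115°  [△MUC]

∠CUM = 115°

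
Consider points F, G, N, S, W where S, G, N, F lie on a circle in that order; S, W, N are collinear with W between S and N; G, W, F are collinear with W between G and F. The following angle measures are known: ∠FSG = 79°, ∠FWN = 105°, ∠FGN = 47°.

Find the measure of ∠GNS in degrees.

∠GNS = 58°

1. ∠GWS = 105°  [vertical angles at W]
2. ∠GWN = 75°  [linear pair at W on SN]
3. ∠GNS = 58°  [△GWN]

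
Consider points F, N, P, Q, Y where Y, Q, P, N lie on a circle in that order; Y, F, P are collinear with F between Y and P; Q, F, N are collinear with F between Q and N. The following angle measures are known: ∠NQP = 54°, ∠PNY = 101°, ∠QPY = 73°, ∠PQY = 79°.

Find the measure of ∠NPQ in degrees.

1. ∠NYP = 54°  [same arc PN]
2. ∠NPY = 25°  [△YPN]
3. ∠QNY = 73°  [same arc YQ]
4. ∠NQY = 25°  [same arc YN]
5. ∠NYQ = 82°  [△YQN]
6. ∠NPQ = 98°  [cyclic YQPN, opposite ∠Y+∠P]

∠NPQ = 98°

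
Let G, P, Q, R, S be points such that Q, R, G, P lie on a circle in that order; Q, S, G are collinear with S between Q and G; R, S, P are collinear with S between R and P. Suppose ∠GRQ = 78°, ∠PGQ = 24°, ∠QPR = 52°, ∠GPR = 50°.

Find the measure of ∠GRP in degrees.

∠GRP = 54°

1. ∠GPQ = 102°  [cyclic QRGP, opposite ∠R+∠P]
2. ∠GQP = 54°  [△QGP]
3. ∠GRP = 54°  [same arc GP]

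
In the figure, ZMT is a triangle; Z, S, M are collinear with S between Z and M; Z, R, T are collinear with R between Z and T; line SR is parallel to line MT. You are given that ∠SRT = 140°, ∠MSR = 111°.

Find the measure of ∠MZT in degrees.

∠MZT = 71°

1. ∠SRZ = 40°  [linear pair at R on ZT]
2. ∠RSZ = 69°  [linear pair at S on ZM]
3. ∠RZS = 71°  [△ZSR]
4. ∠MZT = 71°  [S on ZM, R on ZT]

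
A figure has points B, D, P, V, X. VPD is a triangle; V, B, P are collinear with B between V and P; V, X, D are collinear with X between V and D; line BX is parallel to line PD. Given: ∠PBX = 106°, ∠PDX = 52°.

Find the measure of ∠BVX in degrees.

∠BVX = 54°

1. ∠VBX = 74°  [linear pair at B on VP]
2. ∠PDV = 52°  [X on ray DV]
3. ∠DPV = 74°  [BX∥PD, corresponding at B]
4. ∠DVP = 54°  [△VPD]
5. ∠BVX = 54°  [B on VP, X on VD]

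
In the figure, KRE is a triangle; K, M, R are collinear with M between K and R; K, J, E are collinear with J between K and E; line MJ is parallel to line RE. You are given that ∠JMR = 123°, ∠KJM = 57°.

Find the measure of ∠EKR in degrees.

∠EKR = 66°

1. ∠JMK = 57°  [linear pair at M on KR]
2. ∠JKM = 66°  [△KMJ]
3. ∠EKR = 66°  [M on KR, J on KE]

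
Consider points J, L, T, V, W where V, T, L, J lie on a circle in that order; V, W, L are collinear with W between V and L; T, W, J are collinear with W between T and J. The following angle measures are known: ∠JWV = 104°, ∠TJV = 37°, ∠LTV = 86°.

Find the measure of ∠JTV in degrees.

∠JTV = 47°

1. ∠LWT = 104°  [vertical angles at W]
2. ∠TLV = 37°  [same arc VT]
3. ∠LVT = 57°  [△VTL]
4. ∠TWV = 76°  [linear pair at W on VL]
5. ∠JTV = 47°  [△VWT]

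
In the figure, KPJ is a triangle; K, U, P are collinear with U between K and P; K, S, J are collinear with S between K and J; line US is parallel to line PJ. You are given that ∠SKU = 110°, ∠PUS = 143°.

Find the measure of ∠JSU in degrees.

1. ∠KUS = 37°  [linear pair at U on KP]
2. ∠KSU = 33°  [△KUS]
3. ∠JSU = 147°  [linear pair at S on KJ]

∠JSU = 147°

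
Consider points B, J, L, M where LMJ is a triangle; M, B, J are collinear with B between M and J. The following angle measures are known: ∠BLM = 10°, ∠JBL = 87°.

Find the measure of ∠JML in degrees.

∠JML = 77°

1. ∠LBM = 93°  [linear pair at B on MJ]
2. ∠BML = 77°  [△LMB]
3. ∠JML = 77°  [B on ray MJ]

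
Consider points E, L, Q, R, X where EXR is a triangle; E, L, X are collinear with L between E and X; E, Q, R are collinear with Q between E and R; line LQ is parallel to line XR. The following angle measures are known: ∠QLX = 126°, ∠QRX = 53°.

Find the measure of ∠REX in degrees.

1. ∠ELQ = 54°  [linear pair at L on EX]
2. ∠ERX = 53°  [Q on ray RE]
3. ∠EXR = 54°  [LQ∥XR, corresponding at L]
4. ∠REX = 73°  [△EXR]

∠REX = 73°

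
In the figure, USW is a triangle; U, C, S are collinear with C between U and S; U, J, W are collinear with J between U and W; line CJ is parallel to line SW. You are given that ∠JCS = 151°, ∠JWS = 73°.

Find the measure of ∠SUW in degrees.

1. ∠JCU = 29°  [linear pair at C on US]
2. ∠SWU = 73°  [J on ray WU]
3. ∠USW = 29°  [CJ∥SW, corresponding at C]
4. ∠SUW = 78°  [△USW]

∠SUW = 78°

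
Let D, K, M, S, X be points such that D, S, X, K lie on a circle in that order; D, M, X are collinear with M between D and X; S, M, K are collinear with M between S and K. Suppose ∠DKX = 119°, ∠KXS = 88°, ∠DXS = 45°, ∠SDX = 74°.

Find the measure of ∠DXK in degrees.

∠DXK = 43°

1. ∠KDS = 92°  [cyclic DSXK, opposite ∠D+∠X]
2. ∠DKS = 45°  [same arc DS]
3. ∠DSK = 43°  [△DSK]
4. ∠DXK = 43°  [same arc DK]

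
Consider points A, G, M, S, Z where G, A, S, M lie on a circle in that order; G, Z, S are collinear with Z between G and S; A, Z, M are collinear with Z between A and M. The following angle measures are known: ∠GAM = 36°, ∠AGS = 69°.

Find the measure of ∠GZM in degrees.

∠GZM = 105°

1. ∠GSM = 36°  [same arc GM]
2. ∠AMS = 69°  [same arc AS]
3. ∠MZS = 75°  [△SZM]
4. ∠GZM = 105°  [linear pair at Z on GS]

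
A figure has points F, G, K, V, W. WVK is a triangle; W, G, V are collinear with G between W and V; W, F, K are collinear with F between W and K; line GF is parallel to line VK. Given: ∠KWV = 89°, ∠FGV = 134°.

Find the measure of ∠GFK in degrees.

1. ∠FWG = 89°  [G on WV, F on WK]
2. ∠FGW = 46°  [linear pair at G on WV]
3. ∠GFW = 45°  [△WGF]
4. ∠GFK = 135°  [linear pair at F on WK]

∠GFK = 135°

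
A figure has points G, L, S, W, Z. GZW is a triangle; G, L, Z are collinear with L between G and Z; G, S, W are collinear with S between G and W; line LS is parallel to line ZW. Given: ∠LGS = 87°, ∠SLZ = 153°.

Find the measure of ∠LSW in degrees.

∠LSW = 114°

1. ∠GLS = 27°  [linear pair at L on GZ]
2. ∠GSL = 66°  [△GLS]
3. ∠LSW = 114°  [linear pair at S on GW]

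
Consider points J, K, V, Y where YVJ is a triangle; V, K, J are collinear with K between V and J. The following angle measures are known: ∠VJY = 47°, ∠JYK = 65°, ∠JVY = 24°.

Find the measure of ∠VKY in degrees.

1. ∠KJY = 47°  [K on ray JV]
2. ∠JKY = 68°  [△YKJ]
3. ∠VKY = 112°  [linear pair at K on VJ]

∠VKY = 112°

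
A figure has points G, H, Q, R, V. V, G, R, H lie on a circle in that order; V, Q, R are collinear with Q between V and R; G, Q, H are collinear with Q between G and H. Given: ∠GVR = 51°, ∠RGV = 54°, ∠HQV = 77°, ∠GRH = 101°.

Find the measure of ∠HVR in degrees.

1. ∠GHR = 51°  [same arc GR]
2. ∠RHV = 126°  [cyclic VGRH, opposite ∠G+∠H]
3. ∠HQR = 103°  [linear pair at Q on VR]
4. ∠HRV = 26°  [△RQH]
5. ∠HVR = 28°  [△VRH]

∠HVR = 28°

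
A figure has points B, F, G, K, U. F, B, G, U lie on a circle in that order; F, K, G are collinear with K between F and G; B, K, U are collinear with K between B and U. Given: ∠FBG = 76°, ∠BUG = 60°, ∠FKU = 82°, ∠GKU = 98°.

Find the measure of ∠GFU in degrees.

1. ∠FUG = 104°  [cyclic FBGU, opposite ∠B+∠U]
2. ∠FGU = 22°  [△GKU]
3. ∠GFU = 54°  [△FGU]

∠GFU = 54°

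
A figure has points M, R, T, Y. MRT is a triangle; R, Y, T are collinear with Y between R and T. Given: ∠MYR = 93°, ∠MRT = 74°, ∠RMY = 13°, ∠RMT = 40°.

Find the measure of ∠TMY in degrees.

∠TMY = 27°

1. ∠MYT = 87°  [linear pair at Y on RT]
2. ∠MTR = 66°  [△MRT]
3. ∠MTY = 66°  [Y on ray TR]
4. ∠TMY = 27°  [△MYT]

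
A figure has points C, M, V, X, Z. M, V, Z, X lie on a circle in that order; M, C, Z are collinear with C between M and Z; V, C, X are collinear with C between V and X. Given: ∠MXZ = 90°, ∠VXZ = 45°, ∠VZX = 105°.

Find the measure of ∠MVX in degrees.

∠MVX = 60°

1. ∠MVZ = 90°  [cyclic MVZX, opposite ∠V+∠X]
2. ∠VMZ = 45°  [same arc VZ]
3. ∠VMX = 75°  [cyclic MVZX, opposite ∠M+∠Z]
4. ∠MZV = 45°  [△MVZ]
5. ∠MXV = 45°  [same arc MV]
6. ∠MVX = 60°  [△MVX]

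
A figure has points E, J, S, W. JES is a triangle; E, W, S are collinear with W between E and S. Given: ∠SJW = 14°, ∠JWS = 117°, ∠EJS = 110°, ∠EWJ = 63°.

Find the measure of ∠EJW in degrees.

1. ∠JSW = 49°  [△JWS]
2. ∠ESJ = 49°  [W on ray SE]
3. ∠JES = 21°  [△JES]
4. ∠JEW = 21°  [W on ray ES]
5. ∠EJW = 96°  [△JEW]

∠EJW = 96°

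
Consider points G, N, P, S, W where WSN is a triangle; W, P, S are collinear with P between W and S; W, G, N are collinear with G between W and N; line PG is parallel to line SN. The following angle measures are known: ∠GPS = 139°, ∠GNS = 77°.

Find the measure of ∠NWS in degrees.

1. ∠GPW = 41°  [linear pair at P on WS]
2. ∠SNW = 77°  [G on ray NW]
3. ∠NSW = 41°  [PG∥SN, corresponding at P]
4. ∠NWS = 62°  [△WSN]

∠NWS = 62°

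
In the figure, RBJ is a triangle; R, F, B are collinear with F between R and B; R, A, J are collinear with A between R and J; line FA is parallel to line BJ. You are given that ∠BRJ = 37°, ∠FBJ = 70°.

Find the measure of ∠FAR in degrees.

1. ∠JBR = 70°  [F on ray BR]
2. ∠BJR = 73°  [△RBJ]
3. ∠FAR = 73°  [FA∥BJ, corresponding at A]

∠FAR = 73°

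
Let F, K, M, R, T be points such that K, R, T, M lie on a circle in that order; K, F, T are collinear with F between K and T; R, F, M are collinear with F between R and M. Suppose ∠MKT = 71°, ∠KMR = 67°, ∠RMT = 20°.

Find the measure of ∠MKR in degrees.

1. ∠MRT = 71°  [same arc TM]
2. ∠MTR = 89°  [△RTM]
3. ∠MKR = 91°  [cyclic KRTM, opposite ∠K+∠T]

∠MKR = 91°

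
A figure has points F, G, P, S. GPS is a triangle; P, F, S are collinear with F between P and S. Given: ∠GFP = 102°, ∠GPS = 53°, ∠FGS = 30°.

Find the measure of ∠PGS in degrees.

1. ∠GFS = 78°  [linear pair at F on PS]
2. ∠FSG = 72°  [△GFS]
3. ∠GSP = 72°  [F on ray SP]
4. ∠PGS = 55°  [△GPS]

∠PGS = 55°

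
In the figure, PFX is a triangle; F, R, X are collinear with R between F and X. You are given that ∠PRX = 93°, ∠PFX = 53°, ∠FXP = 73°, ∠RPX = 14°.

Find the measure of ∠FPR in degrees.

∠FPR = 40°

1. ∠FRP = 87°  [linear pair at R on FX]
2. ∠PFR = 53°  [R on ray FX]
3. ∠FPR = 40°  [△PFR]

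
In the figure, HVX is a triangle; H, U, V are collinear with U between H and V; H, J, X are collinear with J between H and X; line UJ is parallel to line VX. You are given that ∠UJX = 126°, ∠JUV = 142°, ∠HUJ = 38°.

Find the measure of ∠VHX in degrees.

1. ∠HJU = 54°  [linear pair at J on HX]
2. ∠JHU = 88°  [△HUJ]
3. ∠VHX = 88°  [U on HV, J on HX]

∠VHX = 88°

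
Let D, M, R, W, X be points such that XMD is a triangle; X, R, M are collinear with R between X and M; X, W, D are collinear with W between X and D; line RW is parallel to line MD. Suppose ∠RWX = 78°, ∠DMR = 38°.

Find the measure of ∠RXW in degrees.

1. ∠MDX = 78°  [RW∥MD, corresponding at W]
2. ∠DMX = 38°  [R on ray MX]
3. ∠DXM = 64°  [△XMD]
4. ∠RXW = 64°  [R on XM, W on XD]

∠RXW = 64°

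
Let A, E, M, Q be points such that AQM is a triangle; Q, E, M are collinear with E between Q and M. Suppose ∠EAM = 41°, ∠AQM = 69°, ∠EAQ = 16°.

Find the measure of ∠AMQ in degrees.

∠AMQ = 54°

1. ∠AQE = 69°  [E on ray QM]
2. ∠AEQ = 95°  [△AQE]
3. ∠AEM = 85°  [linear pair at E on QM]
4. ∠AME = 54°  [△AEM]
5. ∠AMQ = 54°  [E on ray MQ]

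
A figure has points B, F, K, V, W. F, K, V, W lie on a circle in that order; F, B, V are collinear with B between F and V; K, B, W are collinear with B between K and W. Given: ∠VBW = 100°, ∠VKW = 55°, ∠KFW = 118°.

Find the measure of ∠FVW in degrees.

∠FVW = 17°

1. ∠KVW = 62°  [cyclic FKVW, opposite ∠F+∠V]
2. ∠KWV = 63°  [△KVW]
3. ∠FVW = 17°  [△VBW]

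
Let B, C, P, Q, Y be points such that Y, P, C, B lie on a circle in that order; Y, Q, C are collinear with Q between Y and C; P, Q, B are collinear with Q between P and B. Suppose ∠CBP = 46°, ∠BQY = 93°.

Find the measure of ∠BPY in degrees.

∠BPY = 47°

1. ∠CYP = 46°  [same arc PC]
2. ∠CQP = 93°  [vertical angles at Q]
3. ∠PQY = 87°  [linear pair at Q on YC]
4. ∠BPY = 47°  [△YQP]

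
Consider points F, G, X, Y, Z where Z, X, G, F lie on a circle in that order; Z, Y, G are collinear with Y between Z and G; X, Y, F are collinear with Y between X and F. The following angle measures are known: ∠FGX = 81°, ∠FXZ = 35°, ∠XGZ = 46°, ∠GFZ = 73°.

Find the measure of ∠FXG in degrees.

1. ∠FGZ = 35°  [same arc ZF]
2. ∠FZG = 72°  [△ZGF]
3. ∠FXG = 72°  [same arc GF]

∠FXG = 72°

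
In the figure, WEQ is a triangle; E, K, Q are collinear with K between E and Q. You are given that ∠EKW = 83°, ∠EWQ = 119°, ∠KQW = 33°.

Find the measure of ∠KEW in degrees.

1. ∠EQW = 33°  [K on ray QE]
2. ∠QEW = 28°  [△WEQ]
3. ∠KEW = 28°  [K on ray EQ]

∠KEW = 28°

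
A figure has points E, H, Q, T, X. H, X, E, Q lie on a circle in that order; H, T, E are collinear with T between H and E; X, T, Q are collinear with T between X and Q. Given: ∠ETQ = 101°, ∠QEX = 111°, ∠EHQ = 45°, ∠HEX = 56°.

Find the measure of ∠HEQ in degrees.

∠HEQ = 55°

1. ∠HTQ = 79°  [linear pair at T on HE]
2. ∠QHX = 69°  [cyclic HXEQ, opposite ∠H+∠E]
3. ∠HQX = 56°  [△HTQ]
4. ∠HXQ = 55°  [△HXQ]
5. ∠HEQ = 55°  [same arc HQ]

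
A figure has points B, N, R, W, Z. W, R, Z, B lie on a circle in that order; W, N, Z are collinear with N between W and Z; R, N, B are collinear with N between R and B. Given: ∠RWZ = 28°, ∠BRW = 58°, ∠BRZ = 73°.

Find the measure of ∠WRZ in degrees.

∠WRZ = 131°

1. ∠BZW = 58°  [same arc WB]
2. ∠BWZ = 73°  [same arc ZB]
3. ∠WBZ = 49°  [△WZB]
4. ∠WRZ = 131°  [cyclic WRZB, opposite ∠R+∠B]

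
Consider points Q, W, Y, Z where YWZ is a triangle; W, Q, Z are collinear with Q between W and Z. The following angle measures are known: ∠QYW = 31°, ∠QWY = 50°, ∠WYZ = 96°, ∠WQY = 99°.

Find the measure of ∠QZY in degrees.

∠QZY = 34°

1. ∠YWZ = 50°  [Q on ray WZ]
2. ∠WZY = 34°  [△YWZ]
3. ∠QZY = 34°  [Q on ray ZW]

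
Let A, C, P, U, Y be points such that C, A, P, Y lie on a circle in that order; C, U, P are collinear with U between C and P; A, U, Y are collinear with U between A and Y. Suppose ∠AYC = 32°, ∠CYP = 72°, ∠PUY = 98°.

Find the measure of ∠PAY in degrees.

1. ∠APC = 32°  [same arc CA]
2. ∠AUC = 98°  [vertical angles at U]
3. ∠AUP = 82°  [linear pair at U on CP]
4. ∠PAY = 66°  [△AUP]

∠PAY = 66°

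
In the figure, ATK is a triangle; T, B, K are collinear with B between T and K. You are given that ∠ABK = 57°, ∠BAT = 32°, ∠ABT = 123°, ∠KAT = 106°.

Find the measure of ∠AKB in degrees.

∠AKB = 49°

1. ∠ATB = 25°  [△ATB]
2. ∠ATK = 25°  [B on ray TK]
3. ∠AKT = 49°  [△ATK]
4. ∠AKB = 49°  [B on ray KT]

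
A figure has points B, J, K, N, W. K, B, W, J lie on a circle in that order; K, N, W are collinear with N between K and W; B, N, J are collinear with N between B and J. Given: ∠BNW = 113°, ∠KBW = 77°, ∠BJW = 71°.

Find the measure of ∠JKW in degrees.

1. ∠JNK = 113°  [vertical angles at N]
2. ∠KJW = 103°  [cyclic KBWJ, opposite ∠B+∠J]
3. ∠JNW = 67°  [linear pair at N on KW]
4. ∠JWK = 42°  [△WNJ]
5. ∠JKW = 35°  [△KWJ]

∠JKW = 35°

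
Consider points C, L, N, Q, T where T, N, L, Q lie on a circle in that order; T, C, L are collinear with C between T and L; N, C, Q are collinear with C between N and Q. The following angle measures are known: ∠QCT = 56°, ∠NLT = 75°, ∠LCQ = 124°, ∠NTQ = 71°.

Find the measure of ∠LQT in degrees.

∠LQT = 97°

1. ∠NQT = 75°  [same arc TN]
2. ∠QNT = 34°  [△TNQ]
3. ∠LTQ = 49°  [△TCQ]
4. ∠QLT = 34°  [same arc TQ]
5. ∠LQT = 97°  [△TLQ]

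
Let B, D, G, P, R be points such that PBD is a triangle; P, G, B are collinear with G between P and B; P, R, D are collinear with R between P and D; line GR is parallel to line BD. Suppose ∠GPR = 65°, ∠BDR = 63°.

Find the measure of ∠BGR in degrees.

∠BGR = 128°

1. ∠BPD = 65°  [G on PB, R on PD]
2. ∠BDP = 63°  [R on ray DP]
3. ∠DBP = 52°  [△PBD]
4. ∠PGR = 52°  [GR∥BD, corresponding at G]
5. ∠BGR = 128°  [linear pair at G on PB]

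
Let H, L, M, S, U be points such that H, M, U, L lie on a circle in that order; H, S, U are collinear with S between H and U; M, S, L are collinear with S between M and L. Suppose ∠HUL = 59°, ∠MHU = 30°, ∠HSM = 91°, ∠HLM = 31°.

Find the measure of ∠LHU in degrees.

∠LHU = 60°

1. ∠LSU = 91°  [vertical angles at S]
2. ∠HSL = 89°  [linear pair at S on HU]
3. ∠LHU = 60°  [△HSL]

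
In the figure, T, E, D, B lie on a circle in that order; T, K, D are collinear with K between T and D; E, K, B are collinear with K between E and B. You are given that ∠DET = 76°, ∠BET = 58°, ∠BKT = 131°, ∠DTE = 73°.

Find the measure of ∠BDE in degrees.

1. ∠EDT = 31°  [△TED]
2. ∠DKE = 131°  [vertical angles at K]
3. ∠DBE = 73°  [same arc ED]
4. ∠BED = 18°  [△EKD]
5. ∠BDE = 89°  [△EDB]

∠BDE = 89°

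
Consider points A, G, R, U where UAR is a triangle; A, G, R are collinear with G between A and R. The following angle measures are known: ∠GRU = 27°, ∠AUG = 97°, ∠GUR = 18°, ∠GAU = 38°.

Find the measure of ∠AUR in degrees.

1. ∠ARU = 27°  [G on ray RA]
2. ∠RAU = 38°  [G on ray AR]
3. ∠AUR = 115°  [△UAR]

∠AUR = 115°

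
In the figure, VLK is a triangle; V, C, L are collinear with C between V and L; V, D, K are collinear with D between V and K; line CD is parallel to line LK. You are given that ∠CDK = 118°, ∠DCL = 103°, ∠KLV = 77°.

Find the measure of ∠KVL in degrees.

1. ∠CDV = 62°  [linear pair at D on VK]
2. ∠DCV = 77°  [linear pair at C on VL]
3. ∠CVD = 41°  [△VCD]
4. ∠KVL = 41°  [C on VL, D on VK]

∠KVL = 41°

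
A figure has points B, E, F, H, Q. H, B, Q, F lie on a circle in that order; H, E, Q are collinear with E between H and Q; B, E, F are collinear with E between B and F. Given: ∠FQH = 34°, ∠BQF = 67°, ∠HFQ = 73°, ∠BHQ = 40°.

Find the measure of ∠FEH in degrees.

1. ∠FBH = 34°  [same arc HF]
2. ∠FHQ = 73°  [△HQF]
3. ∠BHF = 113°  [cyclic HBQF, opposite ∠H+∠Q]
4. ∠BFH = 33°  [△HBF]
5. ∠FEH = 74°  [△HEF]

∠FEH = 74°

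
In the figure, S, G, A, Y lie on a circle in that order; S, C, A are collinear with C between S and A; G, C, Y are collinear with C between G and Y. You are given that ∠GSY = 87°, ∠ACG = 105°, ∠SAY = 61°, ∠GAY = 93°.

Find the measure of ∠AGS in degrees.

1. ∠GCS = 75°  [linear pair at C on SA]
2. ∠SGY = 61°  [same arc SY]
3. ∠ASG = 44°  [△SCG]
4. ∠GYS = 32°  [△SGY]
5. ∠GAS = 32°  [same arc SG]
6. ∠AGS = 104°  [△SGA]

∠AGS = 104°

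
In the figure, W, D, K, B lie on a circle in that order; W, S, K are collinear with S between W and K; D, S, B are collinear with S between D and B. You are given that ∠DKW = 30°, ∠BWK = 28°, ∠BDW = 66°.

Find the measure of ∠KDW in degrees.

∠KDW = 94°

1. ∠BKW = 66°  [same arc WB]
2. ∠KBW = 86°  [△WKB]
3. ∠KDW = 94°  [cyclic WDKB, opposite ∠D+∠B]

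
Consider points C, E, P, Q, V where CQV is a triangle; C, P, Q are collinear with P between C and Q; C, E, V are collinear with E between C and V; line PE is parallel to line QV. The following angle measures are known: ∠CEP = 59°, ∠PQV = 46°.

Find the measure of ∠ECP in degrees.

∠ECP = 75°

1. ∠CVQ = 59°  [PE∥QV, corresponding at E]
2. ∠CQV = 46°  [P on ray QC]
3. ∠QCV = 75°  [△CQV]
4. ∠ECP = 75°  [P on CQ, E on CV]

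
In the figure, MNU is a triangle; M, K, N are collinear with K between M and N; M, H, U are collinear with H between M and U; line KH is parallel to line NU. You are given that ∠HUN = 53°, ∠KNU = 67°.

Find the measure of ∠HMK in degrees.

∠HMK = 60°

1. ∠MUN = 53°  [H on ray UM]
2. ∠MNU = 67°  [K on ray NM]
3. ∠NMU = 60°  [△MNU]
4. ∠HMK = 60°  [K on MN, H on MU]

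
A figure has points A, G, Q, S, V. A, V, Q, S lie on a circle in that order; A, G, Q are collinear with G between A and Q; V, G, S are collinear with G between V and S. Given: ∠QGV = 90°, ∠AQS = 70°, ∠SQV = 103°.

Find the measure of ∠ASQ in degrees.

1. ∠AGS = 90°  [vertical angles at G]
2. ∠AVS = 70°  [same arc AS]
3. ∠SAV = 77°  [cyclic AVQS, opposite ∠A+∠Q]
4. ∠ASV = 33°  [△AVS]
5. ∠QAS = 57°  [△AGS]
6. ∠ASQ = 53°  [△AQS]

∠ASQ = 53°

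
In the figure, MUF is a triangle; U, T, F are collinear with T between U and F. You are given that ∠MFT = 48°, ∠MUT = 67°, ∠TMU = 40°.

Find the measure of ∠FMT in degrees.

1. ∠MTU = 73°  [△MUT]
2. ∠FTM = 107°  [linear pair at T on UF]
3. ∠FMT = 25°  [△MTF]

∠FMT = 25°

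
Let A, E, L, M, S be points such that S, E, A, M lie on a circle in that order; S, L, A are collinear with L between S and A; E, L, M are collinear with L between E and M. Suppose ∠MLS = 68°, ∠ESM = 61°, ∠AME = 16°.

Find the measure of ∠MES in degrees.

1. ∠ALE = 68°  [vertical angles at L]
2. ∠ASE = 16°  [same arc EA]
3. ∠ELS = 112°  [linear pair at L on SA]
4. ∠MES = 52°  [△SLE]

∠MES = 52°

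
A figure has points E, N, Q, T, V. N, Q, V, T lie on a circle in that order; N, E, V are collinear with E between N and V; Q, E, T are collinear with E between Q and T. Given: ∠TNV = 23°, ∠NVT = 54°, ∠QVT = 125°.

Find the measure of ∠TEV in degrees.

∠TEV = 94°

1. ∠TQV = 23°  [same arc VT]
2. ∠QTV = 32°  [△QVT]
3. ∠TEV = 94°  [△VET]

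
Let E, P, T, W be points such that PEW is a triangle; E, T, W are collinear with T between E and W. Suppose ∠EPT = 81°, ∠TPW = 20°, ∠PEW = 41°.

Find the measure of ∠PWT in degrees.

1. ∠PET = 41°  [T on ray EW]
2. ∠ETP = 58°  [△PET]
3. ∠PTW = 122°  [linear pair at T on EW]
4. ∠PWT = 38°  [△PTW]

∠PWT = 38°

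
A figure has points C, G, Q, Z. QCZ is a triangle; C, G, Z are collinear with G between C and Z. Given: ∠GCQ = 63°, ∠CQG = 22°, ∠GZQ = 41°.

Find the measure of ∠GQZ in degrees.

1. ∠CGQ = 95°  [△QCG]
2. ∠QGZ = 85°  [linear pair at G on CZ]
3. ∠GQZ = 54°  [△QGZ]

∠GQZ = 54°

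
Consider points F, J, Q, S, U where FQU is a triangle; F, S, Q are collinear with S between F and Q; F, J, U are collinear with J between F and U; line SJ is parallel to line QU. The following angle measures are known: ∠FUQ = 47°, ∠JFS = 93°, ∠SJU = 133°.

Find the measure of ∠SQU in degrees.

1. ∠FJS = 47°  [SJ∥QU, corresponding at J]
2. ∠FSJ = 40°  [△FSJ]
3. ∠JSQ = 140°  [linear pair at S on FQ]
4. ∠SQU = 40°  [SJ∥QU, co-interior at Q–S]

∠SQU = 40°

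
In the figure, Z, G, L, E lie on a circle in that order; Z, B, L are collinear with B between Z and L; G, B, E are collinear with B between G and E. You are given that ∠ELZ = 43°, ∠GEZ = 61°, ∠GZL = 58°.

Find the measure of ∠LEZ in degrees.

1. ∠GLZ = 61°  [same arc ZG]
2. ∠LGZ = 61°  [△ZGL]
3. ∠LEZ = 119°  [cyclic ZGLE, opposite ∠G+∠E]

∠LEZ = 119°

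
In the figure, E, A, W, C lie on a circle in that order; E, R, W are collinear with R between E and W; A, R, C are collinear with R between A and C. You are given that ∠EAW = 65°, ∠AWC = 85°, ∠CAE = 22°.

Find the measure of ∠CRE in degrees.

∠CRE = 74°

1. ∠ECW = 115°  [cyclic EAWC, opposite ∠A+∠C]
2. ∠AEC = 95°  [cyclic EAWC, opposite ∠E+∠W]
3. ∠CWE = 22°  [same arc EC]
4. ∠ACE = 63°  [△EAC]
5. ∠CEW = 43°  [△EWC]
6. ∠CRE = 74°  [△ERC]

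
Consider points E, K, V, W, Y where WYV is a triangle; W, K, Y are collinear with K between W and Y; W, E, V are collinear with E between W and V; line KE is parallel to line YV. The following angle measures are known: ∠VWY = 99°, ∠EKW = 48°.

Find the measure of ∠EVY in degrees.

∠EVY = 33°

1. ∠EWK = 99°  [K on WY, E on WV]
2. ∠KEW = 33°  [△WKE]
3. ∠KEV = 147°  [linear pair at E on WV]
4. ∠EVY = 33°  [KE∥YV, co-interior at V–E]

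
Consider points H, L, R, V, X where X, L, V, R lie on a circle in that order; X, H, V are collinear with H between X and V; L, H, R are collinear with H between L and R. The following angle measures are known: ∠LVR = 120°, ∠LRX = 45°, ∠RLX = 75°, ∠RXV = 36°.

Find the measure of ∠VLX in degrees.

∠VLX = 111°

1. ∠RVX = 75°  [same arc XR]
2. ∠VRX = 69°  [△XVR]
3. ∠VLX = 111°  [cyclic XLVR, opposite ∠L+∠R]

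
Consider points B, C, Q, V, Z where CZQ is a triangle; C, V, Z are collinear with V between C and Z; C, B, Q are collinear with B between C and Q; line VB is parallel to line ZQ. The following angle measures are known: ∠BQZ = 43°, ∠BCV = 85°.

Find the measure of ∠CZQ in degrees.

∠CZQ = 52°

1. ∠CQZ = 43°  [B on ray QC]
2. ∠QCZ = 85°  [V on CZ, B on CQ]
3. ∠CZQ = 52°  [△CZQ]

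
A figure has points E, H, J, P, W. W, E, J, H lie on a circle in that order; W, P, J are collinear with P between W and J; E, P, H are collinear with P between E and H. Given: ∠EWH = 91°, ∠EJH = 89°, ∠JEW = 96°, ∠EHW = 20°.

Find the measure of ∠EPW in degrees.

∠EPW = 47°

1. ∠HEW = 69°  [△WEH]
2. ∠EJW = 20°  [same arc WE]
3. ∠EWJ = 64°  [△WEJ]
4. ∠EPW = 47°  [△WPE]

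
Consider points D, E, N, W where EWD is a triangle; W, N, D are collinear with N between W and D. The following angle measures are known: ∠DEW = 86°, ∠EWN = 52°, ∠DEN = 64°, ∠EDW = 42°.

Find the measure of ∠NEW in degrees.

1. ∠EDN = 42°  [N on ray DW]
2. ∠DNE = 74°  [△END]
3. ∠ENW = 106°  [linear pair at N on WD]
4. ∠NEW = 22°  [△EWN]

∠NEW = 22°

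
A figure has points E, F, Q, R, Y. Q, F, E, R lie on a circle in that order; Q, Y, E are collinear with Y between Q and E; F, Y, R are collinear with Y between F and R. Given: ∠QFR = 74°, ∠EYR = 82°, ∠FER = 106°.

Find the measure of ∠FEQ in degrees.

∠FEQ = 32°

1. ∠QER = 74°  [same arc QR]
2. ∠FYQ = 82°  [vertical angles at Y]
3. ∠ERF = 24°  [△EYR]
4. ∠EFR = 50°  [△FER]
5. ∠EYF = 98°  [linear pair at Y on QE]
6. ∠FEQ = 32°  [△FYE]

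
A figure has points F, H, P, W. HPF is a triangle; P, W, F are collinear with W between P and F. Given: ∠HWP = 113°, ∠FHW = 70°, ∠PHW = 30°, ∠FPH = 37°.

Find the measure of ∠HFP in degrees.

∠HFP = 43°

1. ∠FWH = 67°  [linear pair at W on PF]
2. ∠HFW = 43°  [△HWF]
3. ∠HFP = 43°  [W on ray FP]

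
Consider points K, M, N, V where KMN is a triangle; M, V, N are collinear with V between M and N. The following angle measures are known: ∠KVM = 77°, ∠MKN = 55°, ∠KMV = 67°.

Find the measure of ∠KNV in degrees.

∠KNV = 58°

1. ∠KMN = 67°  [V on ray MN]
2. ∠KNM = 58°  [△KMN]
3. ∠KNV = 58°  [V on ray NM]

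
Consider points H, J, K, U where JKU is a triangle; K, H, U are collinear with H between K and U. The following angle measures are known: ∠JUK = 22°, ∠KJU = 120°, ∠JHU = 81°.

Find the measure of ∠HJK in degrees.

1. ∠JKU = 38°  [△JKU]
2. ∠JHK = 99°  [linear pair at H on KU]
3. ∠HKJ = 38°  [H on ray KU]
4. ∠HJK = 43°  [△JKH]

∠HJK = 43°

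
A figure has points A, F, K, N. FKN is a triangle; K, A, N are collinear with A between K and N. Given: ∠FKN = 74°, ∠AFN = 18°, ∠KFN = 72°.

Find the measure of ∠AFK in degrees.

1. ∠FNK = 34°  [△FKN]
2. ∠AKF = 74°  [A on ray KN]
3. ∠ANF = 34°  [A on ray NK]
4. ∠FAN = 128°  [△FAN]
5. ∠FAK = 52°  [linear pair at A on KN]
6. ∠AFK = 54°  [△FKA]

∠AFK = 54°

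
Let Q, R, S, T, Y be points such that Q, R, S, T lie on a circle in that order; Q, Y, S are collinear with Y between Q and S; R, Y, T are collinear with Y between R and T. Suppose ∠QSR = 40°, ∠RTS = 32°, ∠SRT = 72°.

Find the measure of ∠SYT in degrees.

∠SYT = 112°

1. ∠QTR = 40°  [same arc QR]
2. ∠SQT = 72°  [same arc ST]
3. ∠QYT = 68°  [△QYT]
4. ∠SYT = 112°  [linear pair at Y on QS]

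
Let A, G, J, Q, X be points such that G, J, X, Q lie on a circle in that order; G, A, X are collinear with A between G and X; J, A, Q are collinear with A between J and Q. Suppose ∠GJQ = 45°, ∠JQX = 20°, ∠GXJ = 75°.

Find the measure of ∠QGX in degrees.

∠QGX = 40°

1. ∠GXQ = 45°  [same arc GQ]
2. ∠QAX = 115°  [△XAQ]
3. ∠GQJ = 75°  [same arc GJ]
4. ∠GAQ = 65°  [linear pair at A on GX]
5. ∠QGX = 40°  [△GAQ]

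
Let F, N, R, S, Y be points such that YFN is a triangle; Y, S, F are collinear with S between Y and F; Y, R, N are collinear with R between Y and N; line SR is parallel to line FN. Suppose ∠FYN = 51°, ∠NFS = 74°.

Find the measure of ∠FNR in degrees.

∠FNR = 55°

1. ∠NFY = 74°  [S on ray FY]
2. ∠FNY = 55°  [△YFN]
3. ∠FNR = 55°  [R on ray NY]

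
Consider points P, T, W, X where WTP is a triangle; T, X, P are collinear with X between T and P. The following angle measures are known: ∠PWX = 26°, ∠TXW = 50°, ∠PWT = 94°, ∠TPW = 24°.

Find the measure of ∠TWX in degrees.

1. ∠PTW = 62°  [△WTP]
2. ∠WTX = 62°  [X on ray TP]
3. ∠TWX = 68°  [△WTX]

∠TWX = 68°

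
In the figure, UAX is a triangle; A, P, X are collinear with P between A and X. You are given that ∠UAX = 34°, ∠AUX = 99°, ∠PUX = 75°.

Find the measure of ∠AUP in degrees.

1. ∠AXU = 47°  [△UAX]
2. ∠PAU = 34°  [P on ray AX]
3. ∠PXU = 47°  [P on ray XA]
4. ∠UPX = 58°  [△UPX]
5. ∠APU = 122°  [linear pair at P on AX]
6. ∠AUP = 24°  [△UAP]

∠AUP = 24°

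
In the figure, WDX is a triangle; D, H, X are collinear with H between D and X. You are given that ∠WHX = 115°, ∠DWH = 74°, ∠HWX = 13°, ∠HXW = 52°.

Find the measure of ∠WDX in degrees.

∠WDX = 41°

1. ∠DHW = 65°  [linear pair at H on DX]
2. ∠HDW = 41°  [△WDH]
3. ∠WDX = 41°  [H on ray DX]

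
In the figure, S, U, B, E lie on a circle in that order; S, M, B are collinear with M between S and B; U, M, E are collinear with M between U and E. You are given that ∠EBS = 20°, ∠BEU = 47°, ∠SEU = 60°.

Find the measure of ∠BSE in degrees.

1. ∠BME = 113°  [△BME]
2. ∠EMS = 67°  [linear pair at M on SB]
3. ∠BSE = 53°  [△SME]

∠BSE = 53°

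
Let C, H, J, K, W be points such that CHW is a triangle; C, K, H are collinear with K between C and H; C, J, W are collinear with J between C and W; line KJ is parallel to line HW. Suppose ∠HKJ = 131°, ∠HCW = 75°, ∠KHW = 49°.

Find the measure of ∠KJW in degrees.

1. ∠CKJ = 49°  [linear pair at K on CH]
2. ∠JCK = 75°  [K on CH, J on CW]
3. ∠CJK = 56°  [△CKJ]
4. ∠KJW = 124°  [linear pair at J on CW]

∠KJW = 124°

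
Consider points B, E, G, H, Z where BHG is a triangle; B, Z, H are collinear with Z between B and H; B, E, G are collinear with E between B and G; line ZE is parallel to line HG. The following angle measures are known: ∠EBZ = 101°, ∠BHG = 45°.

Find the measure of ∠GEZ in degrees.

1. ∠GBH = 101°  [Z on BH, E on BG]
2. ∠BGH = 34°  [△BHG]
3. ∠BEZ = 34°  [ZE∥HG, corresponding at E]
4. ∠GEZ = 146°  [linear pair at E on BG]

∠GEZ = 146°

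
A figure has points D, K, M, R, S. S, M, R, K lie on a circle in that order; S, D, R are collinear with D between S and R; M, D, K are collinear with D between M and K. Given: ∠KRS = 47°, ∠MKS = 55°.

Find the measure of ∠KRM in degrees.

∠KRM = 102°

1. ∠KMS = 47°  [same arc SK]
2. ∠KSM = 78°  [△SMK]
3. ∠KRM = 102°  [cyclic SMRK, opposite ∠S+∠R]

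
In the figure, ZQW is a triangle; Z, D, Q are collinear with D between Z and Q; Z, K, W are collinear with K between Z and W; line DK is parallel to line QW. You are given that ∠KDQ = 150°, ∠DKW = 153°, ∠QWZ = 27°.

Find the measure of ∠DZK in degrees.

1. ∠KDZ = 30°  [linear pair at D on ZQ]
2. ∠DKZ = 27°  [linear pair at K on ZW]
3. ∠DZK = 123°  [△ZDK]

∠DZK = 123°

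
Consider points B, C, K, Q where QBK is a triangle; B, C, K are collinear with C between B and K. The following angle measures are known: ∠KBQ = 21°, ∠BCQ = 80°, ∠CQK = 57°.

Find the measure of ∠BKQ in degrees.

∠BKQ = 23°

1. ∠KCQ = 100°  [linear pair at C on BK]
2. ∠CKQ = 23°  [△QCK]
3. ∠BKQ = 23°  [C on ray KB]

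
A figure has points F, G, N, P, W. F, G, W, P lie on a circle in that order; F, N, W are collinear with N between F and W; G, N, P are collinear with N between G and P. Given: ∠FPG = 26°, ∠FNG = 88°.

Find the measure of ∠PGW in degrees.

1. ∠FWG = 26°  [same arc FG]
2. ∠GNW = 92°  [linear pair at N on FW]
3. ∠PGW = 62°  [△GNW]

∠PGW = 62°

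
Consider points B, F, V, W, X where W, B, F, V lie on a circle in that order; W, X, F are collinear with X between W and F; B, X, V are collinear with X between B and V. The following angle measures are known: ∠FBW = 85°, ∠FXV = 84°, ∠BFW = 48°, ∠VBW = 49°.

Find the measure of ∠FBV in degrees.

∠FBV = 36°

1. ∠FVW = 95°  [cyclic WBFV, opposite ∠B+∠V]
2. ∠VFW = 49°  [same arc WV]
3. ∠FWV = 36°  [△WFV]
4. ∠FBV = 36°  [same arc FV]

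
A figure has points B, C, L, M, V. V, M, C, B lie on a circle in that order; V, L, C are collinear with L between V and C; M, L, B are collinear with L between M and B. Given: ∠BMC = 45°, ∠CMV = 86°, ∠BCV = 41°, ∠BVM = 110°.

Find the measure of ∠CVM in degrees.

1. ∠BCM = 70°  [cyclic VMCB, opposite ∠V+∠C]
2. ∠CBM = 65°  [△MCB]
3. ∠CVM = 65°  [same arc MC]

∠CVM = 65°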